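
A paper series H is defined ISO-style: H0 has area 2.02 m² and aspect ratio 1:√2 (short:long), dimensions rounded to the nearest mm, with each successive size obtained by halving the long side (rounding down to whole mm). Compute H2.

Let H0's short side be w mm. w · w√2 = 2.02 m² = 2,020,000 mm², so w ≈ 1195.1 mm and w√2 ≈ 1690.2 mm → H0 = 1195 × 1690 mm.
H1: ⌊1690/2⌋ × 1195 = 845 × 1195 mm
H2: ⌊1195/2⌋ × 845 = 597 × 845 mm

597 × 845 mm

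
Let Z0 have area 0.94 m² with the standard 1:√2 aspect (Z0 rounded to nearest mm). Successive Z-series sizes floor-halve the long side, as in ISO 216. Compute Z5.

Let Z0's short side be w mm. w · w√2 = 0.94 m² = 940,000 mm², so w ≈ 815.3 mm and w√2 ≈ 1153.0 mm → Z0 = 815 × 1153 mm.
Z1: ⌊1153/2⌋ × 815 = 576 × 815 mm
Z2: ⌊815/2⌋ × 576 = 407 × 576 mm
Z3: ⌊576/2⌋ × 407 = 288 × 407 mm
Z4: ⌊407/2⌋ × 288 = 203 × 288 mm
Z5: ⌊288/2⌋ × 203 = 144 × 203 mm

144 × 203 mm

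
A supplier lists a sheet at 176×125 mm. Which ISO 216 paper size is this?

Aspect ratio 176/125 ≈ 1.408 — close to the ISO √2 ≈ 1.414.
In the B-series (B0 = 1000 × 1414 mm): B6 = 125 × 176 mm.

B6 (125 × 176 mm)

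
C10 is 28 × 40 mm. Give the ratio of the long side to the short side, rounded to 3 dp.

40 / 28 = 1.429
ISO 216 targets √2 ≈ 1.414; the +0.014 deviation is from mm rounding.

1.429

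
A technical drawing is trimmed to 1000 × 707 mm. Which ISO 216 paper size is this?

B1 (707 × 1000 mm)

Aspect ratio 1000/707 ≈ 1.414 — close to the ISO √2 ≈ 1.414.
In the B-series (B0 = 1000 × 1414 mm): B1 = 707 × 1000 mm.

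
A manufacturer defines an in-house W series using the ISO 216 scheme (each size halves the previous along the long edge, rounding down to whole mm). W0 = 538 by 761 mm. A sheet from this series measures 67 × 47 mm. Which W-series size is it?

W0: 538 × 761 mm
W1: 380 × 538 mm
W2: 269 × 380 mm
W3: 190 × 269 mm
W4: 134 × 190 mm
W5: 95 × 134 mm
W6: 67 × 95 mm
W7: 47 × 67 mm
W8: 33 × 47 mm
→ matches W7.

W7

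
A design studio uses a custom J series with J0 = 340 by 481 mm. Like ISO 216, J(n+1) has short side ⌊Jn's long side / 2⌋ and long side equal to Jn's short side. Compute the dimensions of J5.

J1: ⌊481/2⌋ × 340 = 240 × 340 mm
J2: ⌊340/2⌋ × 240 = 170 × 240 mm
J3: ⌊240/2⌋ × 170 = 120 × 170 mm
J4: ⌊170/2⌋ × 120 = 85 × 120 mm
J5: ⌊120/2⌋ × 85 = 60 × 85 mm

60 × 85 mm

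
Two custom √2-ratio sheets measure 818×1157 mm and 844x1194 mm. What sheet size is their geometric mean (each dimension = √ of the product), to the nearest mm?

831 × 1175 mm

Short side: √(818 · 844) = √690392 ≈ 830.9 → 831 mm
Long side: √(1157 · 1194) = √1381458 ≈ 1175.4 → 1175 mm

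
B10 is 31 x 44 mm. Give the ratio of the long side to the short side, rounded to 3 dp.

44 / 31 = 1.419
ISO 216 targets √2 ≈ 1.414; the +0.005 deviation is from mm rounding.

1.419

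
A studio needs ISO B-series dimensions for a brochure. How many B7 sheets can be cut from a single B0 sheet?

Each ISO step halves the sheet: 1 × B0 → 2 × B1 → 4 × B2 → 8 × B3 → …
From B0 to B7 is 7 halving steps: 2^7 = 128.

128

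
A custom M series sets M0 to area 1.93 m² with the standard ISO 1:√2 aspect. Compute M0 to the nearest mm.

Let the short side be w mm. Then w · w√2 = 1.93 m² = 1,930,000 mm².
w² = 1,930,000/√2, so w ≈ 1168.2 mm; long side = w√2 ≈ 1652.1 mm.

1168 × 1652 mm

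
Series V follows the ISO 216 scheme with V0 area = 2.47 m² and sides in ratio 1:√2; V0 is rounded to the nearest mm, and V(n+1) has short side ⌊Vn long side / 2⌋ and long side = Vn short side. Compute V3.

Let V0's short side be w mm. w · w√2 = 2.47 m² = 2,470,000 mm², so w ≈ 1321.6 mm and w√2 ≈ 1869.0 mm → V0 = 1322 × 1869 mm.
V1: ⌊1869/2⌋ × 1322 = 934 × 1322 mm
V2: ⌊1322/2⌋ × 934 = 661 × 934 mm
V3: ⌊934/2⌋ × 661 = 467 × 661 mm

467 × 661 mm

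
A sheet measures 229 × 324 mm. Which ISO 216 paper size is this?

Aspect ratio 324/229 ≈ 1.415 — close to the ISO √2 ≈ 1.414.
In the C-series (envelope sizes, between A and B): C4 = 229 × 324 mm.

C4 (229 × 324 mm)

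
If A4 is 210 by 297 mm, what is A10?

A5: ⌊297/2⌋ × 210 = 148 × 210 mm
A6: ⌊210/2⌋ × 148 = 105 × 148 mm
A7: ⌊148/2⌋ × 105 = 74 × 105 mm
A8: ⌊105/2⌋ × 74 = 52 × 74 mm
A9: ⌊74/2⌋ × 52 = 37 × 52 mm
A10: ⌊52/2⌋ × 37 = 26 × 37 mm

26 × 37 mm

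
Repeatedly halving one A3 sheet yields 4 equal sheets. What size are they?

4 = 2^2, so 2 halving steps.
A3 → A4 → … → A5 after 2 steps.

A5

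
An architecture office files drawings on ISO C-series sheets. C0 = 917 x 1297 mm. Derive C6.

114 × 162 mm

C1: ⌊1297/2⌋ × 917 = 648 × 917 mm
C2: ⌊917/2⌋ × 648 = 458 × 648 mm
C3: ⌊648/2⌋ × 458 = 324 × 458 mm
C4: ⌊458/2⌋ × 324 = 229 × 324 mm
C5: ⌊324/2⌋ × 229 = 162 × 229 mm
C6: ⌊229/2⌋ × 162 = 114 × 162 mm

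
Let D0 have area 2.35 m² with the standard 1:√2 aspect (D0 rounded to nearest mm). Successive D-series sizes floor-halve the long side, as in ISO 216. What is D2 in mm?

Let D0's short side be w mm. w · w√2 = 2.35 m² = 2,350,000 mm², so w ≈ 1289.1 mm and w√2 ≈ 1823.0 mm → D0 = 1289 × 1823 mm.
D1: ⌊1823/2⌋ × 1289 = 911 × 1289 mm
D2: ⌊1289/2⌋ × 911 = 644 × 911 mm

644 × 911 mm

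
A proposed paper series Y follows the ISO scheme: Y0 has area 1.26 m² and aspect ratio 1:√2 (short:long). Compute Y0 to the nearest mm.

944 × 1335 mm

Let the short side be w mm. Then w · w√2 = 1.26 m² = 1,260,000 mm².
w² = 1,260,000/√2, so w ≈ 943.9 mm; long side = w√2 ≈ 1334.9 mm.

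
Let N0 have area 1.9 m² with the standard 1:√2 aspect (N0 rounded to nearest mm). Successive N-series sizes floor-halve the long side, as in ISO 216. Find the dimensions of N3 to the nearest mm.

409 × 579 mm

Let N0's short side be w mm. w · w√2 = 1.9 m² = 1,900,000 mm², so w ≈ 1159.1 mm and w√2 ≈ 1639.2 mm → N0 = 1159 × 1639 mm.
N1: ⌊1639/2⌋ × 1159 = 819 × 1159 mm
N2: ⌊1159/2⌋ × 819 = 579 × 819 mm
N3: ⌊819/2⌋ × 579 = 409 × 579 mm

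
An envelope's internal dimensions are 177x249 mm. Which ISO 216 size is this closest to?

Aspect ratio 249/177 ≈ 1.407 — close to the ISO √2 ≈ 1.414.
In the B-series (B0 = 1000 × 1414 mm): B5 = 176 × 250 mm.
Off by 2 mm total — nearest standard size.

B5 (176 × 250 mm)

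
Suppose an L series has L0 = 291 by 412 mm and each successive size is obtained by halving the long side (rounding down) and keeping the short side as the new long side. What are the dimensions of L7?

L1 = 206 × 291 mm (from L0 by 1 halving).
L2: ⌊291/2⌋ × 206 = 145 × 206 mm
L3: ⌊206/2⌋ × 145 = 103 × 145 mm
L4: ⌊145/2⌋ × 103 = 72 × 103 mm
L5: ⌊103/2⌋ × 72 = 51 × 72 mm
L6: ⌊72/2⌋ × 51 = 36 × 51 mm
L7: ⌊51/2⌋ × 36 = 25 × 36 mm

25 × 36 mm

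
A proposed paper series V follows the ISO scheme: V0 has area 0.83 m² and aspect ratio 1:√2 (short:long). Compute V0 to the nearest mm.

Let the short side be w mm. Then w · w√2 = 0.83 m² = 830,000 mm².
w² = 830,000/√2, so w ≈ 766.1 mm; long side = w√2 ≈ 1083.4 mm.

766 × 1083 mm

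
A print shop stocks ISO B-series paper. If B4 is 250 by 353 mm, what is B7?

88 × 125 mm

B5: ⌊353/2⌋ × 250 = 176 × 250 mm
B6: ⌊250/2⌋ × 176 = 125 × 176 mm
B7: ⌊176/2⌋ × 125 = 88 × 125 mm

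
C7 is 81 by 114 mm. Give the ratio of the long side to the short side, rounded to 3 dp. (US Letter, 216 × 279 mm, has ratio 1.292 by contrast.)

114 / 81 = 1.407
ISO 216 targets √2 ≈ 1.414; the -0.007 deviation is from mm rounding.

1.407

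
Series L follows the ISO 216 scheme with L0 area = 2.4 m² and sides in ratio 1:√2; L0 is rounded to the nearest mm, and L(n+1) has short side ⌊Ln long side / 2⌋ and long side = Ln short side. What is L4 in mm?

Let L0's short side be w mm. w · w√2 = 2.4 m² = 2,400,000 mm², so w ≈ 1302.7 mm and w√2 ≈ 1842.3 mm → L0 = 1303 × 1842 mm.
L1: ⌊1842/2⌋ × 1303 = 921 × 1303 mm
L2: ⌊1303/2⌋ × 921 = 651 × 921 mm
L3: ⌊921/2⌋ × 651 = 460 × 651 mm
L4: ⌊651/2⌋ × 460 = 325 × 460 mm

325 × 460 mm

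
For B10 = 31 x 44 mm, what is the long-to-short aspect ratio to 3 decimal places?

1.419

44 / 31 = 1.419
ISO 216 targets √2 ≈ 1.414; the +0.005 deviation is from mm rounding.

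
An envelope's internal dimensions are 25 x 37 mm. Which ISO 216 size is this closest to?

Aspect ratio 37/25 ≈ 1.480 (ISO target is √2 ≈ 1.414).
In the A-series (A0 area = 1 m²): A10 = 26 × 37 mm.
Off by 1 mm total — nearest standard size.

A10 (26 × 37 mm)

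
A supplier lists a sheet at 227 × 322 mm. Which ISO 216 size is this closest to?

C4 (229 × 324 mm)

Aspect ratio 322/227 ≈ 1.419 — close to the ISO √2 ≈ 1.414.
In the C-series (envelope sizes, between A and B): C4 = 229 × 324 mm.
Off by 4 mm total — nearest standard size.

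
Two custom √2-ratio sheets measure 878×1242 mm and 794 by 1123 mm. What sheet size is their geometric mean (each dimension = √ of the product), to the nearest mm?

835 × 1181 mm

Short side: √(878 · 794) = √697132 ≈ 834.9 → 835 mm
Long side: √(1242 · 1123) = √1394766 ≈ 1181.0 → 1181 mm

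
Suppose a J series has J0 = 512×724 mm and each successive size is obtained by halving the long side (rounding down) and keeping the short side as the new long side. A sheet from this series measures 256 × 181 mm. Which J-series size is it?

J0: 512 × 724 mm
J1: 362 × 512 mm
J2: 256 × 362 mm
J3: 181 × 256 mm
J4: 128 × 181 mm
→ matches J3.

J3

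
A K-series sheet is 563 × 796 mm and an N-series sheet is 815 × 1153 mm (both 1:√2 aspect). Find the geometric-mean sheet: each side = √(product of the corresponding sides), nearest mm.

Short side: √(563 · 815) = √458845 ≈ 677.4 → 677 mm
Long side: √(796 · 1153) = √917788 ≈ 958.0 → 958 mm

677 × 958 mm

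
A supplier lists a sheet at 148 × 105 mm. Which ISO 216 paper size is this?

A6 (105 × 148 mm)

Aspect ratio 148/105 ≈ 1.410 — close to the ISO √2 ≈ 1.414.
In the A-series (A0 area = 1 m²): A6 = 105 × 148 mm.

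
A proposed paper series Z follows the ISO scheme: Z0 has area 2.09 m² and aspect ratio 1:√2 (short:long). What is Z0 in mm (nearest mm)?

1216 × 1719 mm

Let the short side be w mm. Then w · w√2 = 2.09 m² = 2,090,000 mm².
w² = 2,090,000/√2, so w ≈ 1215.7 mm; long side = w√2 ≈ 1719.2 mm.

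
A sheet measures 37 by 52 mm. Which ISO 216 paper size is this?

Aspect ratio 52/37 ≈ 1.405 — close to the ISO √2 ≈ 1.414.
In the A-series (A0 area = 1 m²): A9 = 37 × 52 mm.

A9 (37 × 52 mm)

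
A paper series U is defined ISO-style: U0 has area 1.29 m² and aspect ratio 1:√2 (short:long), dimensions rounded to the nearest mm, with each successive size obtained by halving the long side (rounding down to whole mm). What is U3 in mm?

Let U0's short side be w mm. w · w√2 = 1.29 m² = 1,290,000 mm², so w ≈ 955.1 mm and w√2 ≈ 1350.7 mm → U0 = 955 × 1351 mm.
U1: ⌊1351/2⌋ × 955 = 675 × 955 mm
U2: ⌊955/2⌋ × 675 = 477 × 675 mm
U3: ⌊675/2⌋ × 477 = 337 × 477 mm

337 × 477 mm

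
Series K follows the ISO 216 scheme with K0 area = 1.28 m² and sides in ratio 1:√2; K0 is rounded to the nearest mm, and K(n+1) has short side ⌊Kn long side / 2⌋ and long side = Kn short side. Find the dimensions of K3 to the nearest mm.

336 × 475 mm

Let K0's short side be w mm. w · w√2 = 1.28 m² = 1,280,000 mm², so w ≈ 951.4 mm and w√2 ≈ 1345.4 mm → K0 = 951 × 1345 mm.
K1: ⌊1345/2⌋ × 951 = 672 × 951 mm
K2: ⌊951/2⌋ × 672 = 475 × 672 mm
K3: ⌊672/2⌋ × 475 = 336 × 475 mm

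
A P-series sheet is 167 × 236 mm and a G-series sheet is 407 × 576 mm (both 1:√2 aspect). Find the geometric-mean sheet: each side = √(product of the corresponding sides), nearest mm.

Short side: √(167 · 407) = √67969 ≈ 260.7 → 261 mm
Long side: √(236 · 576) = √135936 ≈ 368.7 → 369 mm

261 × 369 mm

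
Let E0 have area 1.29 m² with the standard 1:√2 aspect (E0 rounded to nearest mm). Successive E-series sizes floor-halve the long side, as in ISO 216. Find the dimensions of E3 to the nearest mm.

337 × 477 mm

Let E0's short side be w mm. w · w√2 = 1.29 m² = 1,290,000 mm², so w ≈ 955.1 mm and w√2 ≈ 1350.7 mm → E0 = 955 × 1351 mm.
E1: ⌊1351/2⌋ × 955 = 675 × 955 mm
E2: ⌊955/2⌋ × 675 = 477 × 675 mm
E3: ⌊675/2⌋ × 477 = 337 × 477 mm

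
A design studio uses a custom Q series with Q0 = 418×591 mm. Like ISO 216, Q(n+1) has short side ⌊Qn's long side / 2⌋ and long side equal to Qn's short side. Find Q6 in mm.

52 × 73 mm

Q1 = 295 × 418 mm (from Q0 by 1 halving).
Q2: ⌊418/2⌋ × 295 = 209 × 295 mm
Q3: ⌊295/2⌋ × 209 = 147 × 209 mm
Q4: ⌊209/2⌋ × 147 = 104 × 147 mm
Q5: ⌊147/2⌋ × 104 = 73 × 104 mm
Q6: ⌊104/2⌋ × 73 = 52 × 73 mm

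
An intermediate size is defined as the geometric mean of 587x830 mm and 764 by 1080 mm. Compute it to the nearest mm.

670 × 947 mm

Short side: √(587 · 764) = √448468 ≈ 669.7 → 670 mm
Long side: √(830 · 1080) = √896400 ≈ 946.8 → 947 mm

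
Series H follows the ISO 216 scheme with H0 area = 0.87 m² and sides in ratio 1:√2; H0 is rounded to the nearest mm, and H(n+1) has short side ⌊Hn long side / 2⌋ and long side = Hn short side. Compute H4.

196 × 277 mm

Let H0's short side be w mm. w · w√2 = 0.87 m² = 870,000 mm², so w ≈ 784.3 mm and w√2 ≈ 1109.2 mm → H0 = 784 × 1109 mm.
H1: ⌊1109/2⌋ × 784 = 554 × 784 mm
H2: ⌊784/2⌋ × 554 = 392 × 554 mm
H3: ⌊554/2⌋ × 392 = 277 × 392 mm
H4: ⌊392/2⌋ × 277 = 196 × 277 mm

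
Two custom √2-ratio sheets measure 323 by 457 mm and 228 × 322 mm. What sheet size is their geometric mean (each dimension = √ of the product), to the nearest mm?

Short side: √(323 · 228) = √73644 ≈ 271.4 → 271 mm
Long side: √(457 · 322) = √147154 ≈ 383.6 → 384 mm

271 × 384 mm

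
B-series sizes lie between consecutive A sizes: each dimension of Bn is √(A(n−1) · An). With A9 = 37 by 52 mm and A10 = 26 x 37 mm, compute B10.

31 × 44 mm

Short side: √(37 · 26) = √962 ≈ 31.0 → 31 mm
Long side: √(52 · 37) = √1924 ≈ 43.9 → 44 mm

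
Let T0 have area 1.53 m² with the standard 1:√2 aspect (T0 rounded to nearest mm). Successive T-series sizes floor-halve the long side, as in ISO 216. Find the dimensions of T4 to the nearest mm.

Let T0's short side be w mm. w · w√2 = 1.53 m² = 1,530,000 mm², so w ≈ 1040.1 mm and w√2 ≈ 1471.0 mm → T0 = 1040 × 1471 mm.
T1: ⌊1471/2⌋ × 1040 = 735 × 1040 mm
T2: ⌊1040/2⌋ × 735 = 520 × 735 mm
T3: ⌊735/2⌋ × 520 = 367 × 520 mm
T4: ⌊520/2⌋ × 367 = 260 × 367 mm

260 × 367 mm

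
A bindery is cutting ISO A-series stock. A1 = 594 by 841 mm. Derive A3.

297 × 420 mm

A2: ⌊841/2⌋ × 594 = 420 × 594 mm
A3: ⌊594/2⌋ × 420 = 297 × 420 mm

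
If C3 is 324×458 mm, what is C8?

57 × 81 mm

C4: ⌊458/2⌋ × 324 = 229 × 324 mm
C5: ⌊324/2⌋ × 229 = 162 × 229 mm
C6: ⌊229/2⌋ × 162 = 114 × 162 mm
C7: ⌊162/2⌋ × 114 = 81 × 114 mm
C8: ⌊114/2⌋ × 81 = 57 × 81 mm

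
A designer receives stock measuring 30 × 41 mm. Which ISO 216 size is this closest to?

C10 (28 × 40 mm)

Aspect ratio 41/30 ≈ 1.367 (ISO target is √2 ≈ 1.414).
In the C-series (envelope sizes, between A and B): C10 = 28 × 40 mm.
Off by 3 mm total — nearest standard size.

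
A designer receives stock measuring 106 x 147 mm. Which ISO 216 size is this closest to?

A6 (105 × 148 mm)

Aspect ratio 147/106 ≈ 1.387 (ISO target is √2 ≈ 1.414).
In the A-series (A0 area = 1 m²): A6 = 105 × 148 mm.
Off by 2 mm total — nearest standard size.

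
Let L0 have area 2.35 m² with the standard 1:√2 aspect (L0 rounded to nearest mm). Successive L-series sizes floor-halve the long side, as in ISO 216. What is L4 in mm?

Let L0's short side be w mm. w · w√2 = 2.35 m² = 2,350,000 mm², so w ≈ 1289.1 mm and w√2 ≈ 1823.0 mm → L0 = 1289 × 1823 mm.
L1: ⌊1823/2⌋ × 1289 = 911 × 1289 mm
L2: ⌊1289/2⌋ × 911 = 644 × 911 mm
L3: ⌊911/2⌋ × 644 = 455 × 644 mm
L4: ⌊644/2⌋ × 455 = 322 × 455 mm

322 × 455 mm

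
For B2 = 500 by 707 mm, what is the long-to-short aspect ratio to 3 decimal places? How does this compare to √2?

707 / 500 = 1.414
Matches √2 ≈ 1.414 — the ISO 216 defining ratio.

1.414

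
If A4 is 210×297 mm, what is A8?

52 × 74 mm

A5: ⌊297/2⌋ × 210 = 148 × 210 mm
A6: ⌊210/2⌋ × 148 = 105 × 148 mm
A7: ⌊148/2⌋ × 105 = 74 × 105 mm
A8: ⌊105/2⌋ × 74 = 52 × 74 mm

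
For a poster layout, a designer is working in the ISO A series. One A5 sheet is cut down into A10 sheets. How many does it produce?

Each ISO step halves the sheet: 1 × A5 → 2 × A6 → 4 × A7 → 8 × A8 → …
From A5 to A10 is 5 halving steps: 2^5 = 32.

32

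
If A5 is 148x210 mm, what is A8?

52 × 74 mm

A6: ⌊210/2⌋ × 148 = 105 × 148 mm
A7: ⌊148/2⌋ × 105 = 74 × 105 mm
A8: ⌊105/2⌋ × 74 = 52 × 74 mm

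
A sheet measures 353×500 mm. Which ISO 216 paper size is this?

Aspect ratio 500/353 ≈ 1.416 — close to the ISO √2 ≈ 1.414.
In the B-series (B0 = 1000 × 1414 mm): B3 = 353 × 500 mm.

B3 (353 × 500 mm)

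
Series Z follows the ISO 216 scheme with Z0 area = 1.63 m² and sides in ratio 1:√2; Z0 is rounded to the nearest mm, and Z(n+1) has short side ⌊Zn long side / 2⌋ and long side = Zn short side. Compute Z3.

379 × 537 mm

Let Z0's short side be w mm. w · w√2 = 1.63 m² = 1,630,000 mm², so w ≈ 1073.6 mm and w√2 ≈ 1518.3 mm → Z0 = 1074 × 1518 mm.
Z1: ⌊1518/2⌋ × 1074 = 759 × 1074 mm
Z2: ⌊1074/2⌋ × 759 = 537 × 759 mm
Z3: ⌊759/2⌋ × 537 = 379 × 537 mm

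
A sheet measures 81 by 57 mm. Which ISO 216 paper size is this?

Aspect ratio 81/57 ≈ 1.421 — close to the ISO √2 ≈ 1.414.
In the C-series (envelope sizes, between A and B): C8 = 57 × 81 mm.

C8 (57 × 81 mm)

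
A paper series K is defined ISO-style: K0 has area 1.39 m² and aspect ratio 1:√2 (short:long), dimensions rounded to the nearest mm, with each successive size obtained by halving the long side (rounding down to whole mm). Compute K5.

175 × 247 mm

Let K0's short side be w mm. w · w√2 = 1.39 m² = 1,390,000 mm², so w ≈ 991.4 mm and w√2 ≈ 1402.1 mm → K0 = 991 × 1402 mm.
K1: ⌊1402/2⌋ × 991 = 701 × 991 mm
K2: ⌊991/2⌋ × 701 = 495 × 701 mm
K3: ⌊701/2⌋ × 495 = 350 × 495 mm
K4: ⌊495/2⌋ × 350 = 247 × 350 mm
K5: ⌊350/2⌋ × 247 = 175 × 247 mm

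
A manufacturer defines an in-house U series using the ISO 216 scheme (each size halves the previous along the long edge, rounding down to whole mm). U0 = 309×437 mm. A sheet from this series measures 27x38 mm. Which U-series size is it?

U7

U0: 309 × 437 mm
U1: 218 × 309 mm
U2: 154 × 218 mm
U3: 109 × 154 mm
U4: 77 × 109 mm
U5: 54 × 77 mm
U6: 38 × 54 mm
U7: 27 × 38 mm
U8: 19 × 27 mm
→ matches U7.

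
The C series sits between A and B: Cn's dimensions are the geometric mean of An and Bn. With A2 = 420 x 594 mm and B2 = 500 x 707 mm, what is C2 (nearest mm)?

Short side: √(420 · 500) = √210000 ≈ 458.3 → 458 mm
Long side: √(594 · 707) = √419958 ≈ 648.0 → 648 mm

458 × 648 mm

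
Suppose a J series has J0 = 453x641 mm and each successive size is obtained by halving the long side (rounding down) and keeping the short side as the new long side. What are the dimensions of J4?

J1 = 320 × 453 mm (from J0 by 1 halving).
J2: ⌊453/2⌋ × 320 = 226 × 320 mm
J3: ⌊320/2⌋ × 226 = 160 × 226 mm
J4: ⌊226/2⌋ × 160 = 113 × 160 mm

113 × 160 mm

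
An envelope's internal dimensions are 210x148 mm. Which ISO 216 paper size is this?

A5 (148 × 210 mm)

Aspect ratio 210/148 ≈ 1.419 — close to the ISO √2 ≈ 1.414.
In the A-series (A0 area = 1 m²): A5 = 148 × 210 mm.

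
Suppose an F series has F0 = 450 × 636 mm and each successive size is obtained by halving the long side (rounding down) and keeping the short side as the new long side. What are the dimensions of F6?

56 × 79 mm

F1: ⌊636/2⌋ × 450 = 318 × 450 mm
F2: ⌊450/2⌋ × 318 = 225 × 318 mm
F3: ⌊318/2⌋ × 225 = 159 × 225 mm
F4: ⌊225/2⌋ × 159 = 112 × 159 mm
F5: ⌊159/2⌋ × 112 = 79 × 112 mm
F6: ⌊112/2⌋ × 79 = 56 × 79 mm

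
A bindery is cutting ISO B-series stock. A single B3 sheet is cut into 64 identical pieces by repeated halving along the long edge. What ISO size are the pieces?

64 = 2^6, so 6 halving steps.
B3 → B4 → … → B9 after 6 steps.

B9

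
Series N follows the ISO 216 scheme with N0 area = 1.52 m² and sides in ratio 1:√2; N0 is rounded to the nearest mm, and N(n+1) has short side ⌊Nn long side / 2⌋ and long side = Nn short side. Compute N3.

366 × 518 mm

Let N0's short side be w mm. w · w√2 = 1.52 m² = 1,520,000 mm², so w ≈ 1036.7 mm and w√2 ≈ 1466.2 mm → N0 = 1037 × 1466 mm.
N1: ⌊1466/2⌋ × 1037 = 733 × 1037 mm
N2: ⌊1037/2⌋ × 733 = 518 × 733 mm
N3: ⌊733/2⌋ × 518 = 366 × 518 mm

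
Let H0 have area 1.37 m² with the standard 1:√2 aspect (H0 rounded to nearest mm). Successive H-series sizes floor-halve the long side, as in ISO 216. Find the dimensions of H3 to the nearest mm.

348 × 492 mm

Let H0's short side be w mm. w · w√2 = 1.37 m² = 1,370,000 mm², so w ≈ 984.2 mm and w√2 ≈ 1391.9 mm → H0 = 984 × 1392 mm.
H1: ⌊1392/2⌋ × 984 = 696 × 984 mm
H2: ⌊984/2⌋ × 696 = 492 × 696 mm
H3: ⌊696/2⌋ × 492 = 348 × 492 mm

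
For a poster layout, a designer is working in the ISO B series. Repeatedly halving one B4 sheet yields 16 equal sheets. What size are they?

B8

16 = 2^4, so 4 halving steps.
B4 → B5 → … → B8 after 4 steps.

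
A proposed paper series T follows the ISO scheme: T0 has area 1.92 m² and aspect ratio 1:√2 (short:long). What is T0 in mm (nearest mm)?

Let the short side be w mm. Then w · w√2 = 1.92 m² = 1,920,000 mm².
w² = 1,920,000/√2, so w ≈ 1165.2 mm; long side = w√2 ≈ 1647.8 mm.

1165 × 1648 mm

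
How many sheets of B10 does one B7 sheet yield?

B7 = 88 × 125 mm; B10 = 31 × 44 mm.
Each halving step doubles the count; 3 steps from B7 to B10.
2^3 = 8.

8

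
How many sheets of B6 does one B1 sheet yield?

32

B1 = 707 × 1000 mm; B6 = 125 × 176 mm.
Each halving step doubles the count; 5 steps from B1 to B6.
2^5 = 32.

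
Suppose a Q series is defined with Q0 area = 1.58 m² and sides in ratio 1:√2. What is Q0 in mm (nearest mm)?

1057 × 1495 mm

Let the short side be w mm. Then w · w√2 = 1.58 m² = 1,580,000 mm².
w² = 1,580,000/√2, so w ≈ 1057.0 mm; long side = w√2 ≈ 1494.8 mm.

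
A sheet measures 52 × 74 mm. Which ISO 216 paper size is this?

Aspect ratio 74/52 ≈ 1.423 — close to the ISO √2 ≈ 1.414.
In the A-series (A0 area = 1 m²): A8 = 52 × 74 mm.

A8 (52 × 74 mm)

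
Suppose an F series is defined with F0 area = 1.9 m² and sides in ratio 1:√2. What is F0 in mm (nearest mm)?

1159 × 1639 mm

Let the short side be w mm. Then w · w√2 = 1.9 m² = 1,900,000 mm².
w² = 1,900,000/√2, so w ≈ 1159.1 mm; long side = w√2 ≈ 1639.2 mm.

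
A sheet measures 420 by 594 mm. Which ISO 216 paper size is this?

A2 (420 × 594 mm)

Aspect ratio 594/420 ≈ 1.414 — close to the ISO √2 ≈ 1.414.
In the A-series (A0 area = 1 m²): A2 = 420 × 594 mm.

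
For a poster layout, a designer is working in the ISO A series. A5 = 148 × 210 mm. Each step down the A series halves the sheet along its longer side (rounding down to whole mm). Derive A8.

A6: ⌊210/2⌋ × 148 = 105 × 148 mm
A7: ⌊148/2⌋ × 105 = 74 × 105 mm
A8: ⌊105/2⌋ × 74 = 52 × 74 mm

52 × 74 mm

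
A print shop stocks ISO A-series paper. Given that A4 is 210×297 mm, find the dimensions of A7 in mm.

74 × 105 mm

A5: ⌊297/2⌋ × 210 = 148 × 210 mm
A6: ⌊210/2⌋ × 148 = 105 × 148 mm
A7: ⌊148/2⌋ × 105 = 74 × 105 mm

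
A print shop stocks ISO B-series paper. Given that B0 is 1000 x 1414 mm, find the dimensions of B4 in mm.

250 × 353 mm

B1: ⌊1414/2⌋ × 1000 = 707 × 1000 mm
B2: ⌊1000/2⌋ × 707 = 500 × 707 mm
B3: ⌊707/2⌋ × 500 = 353 × 500 mm
B4: ⌊500/2⌋ × 353 = 250 × 353 mm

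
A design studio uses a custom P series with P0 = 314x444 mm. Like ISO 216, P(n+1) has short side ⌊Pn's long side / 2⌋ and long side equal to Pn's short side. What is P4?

P1 = 222 × 314 mm (from P0 by 1 halving).
P2: ⌊314/2⌋ × 222 = 157 × 222 mm
P3: ⌊222/2⌋ × 157 = 111 × 157 mm
P4: ⌊157/2⌋ × 111 = 78 × 111 mm

78 × 111 mm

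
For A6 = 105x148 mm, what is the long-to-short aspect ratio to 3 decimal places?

1.410

148 / 105 = 1.410
ISO 216 targets √2 ≈ 1.414; the -0.005 deviation is from mm rounding.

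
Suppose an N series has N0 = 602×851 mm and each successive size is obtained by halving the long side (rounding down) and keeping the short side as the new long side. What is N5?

106 × 150 mm

N1 = 425 × 602 mm (from N0 by 1 halving).
N2: ⌊602/2⌋ × 425 = 301 × 425 mm
N3: ⌊425/2⌋ × 301 = 212 × 301 mm
N4: ⌊301/2⌋ × 212 = 150 × 212 mm
N5: ⌊212/2⌋ × 150 = 106 × 150 mm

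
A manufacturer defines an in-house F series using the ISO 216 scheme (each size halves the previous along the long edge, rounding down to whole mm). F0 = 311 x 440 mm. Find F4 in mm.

77 × 110 mm

F1: ⌊440/2⌋ × 311 = 220 × 311 mm
F2: ⌊311/2⌋ × 220 = 155 × 220 mm
F3: ⌊220/2⌋ × 155 = 110 × 155 mm
F4: ⌊155/2⌋ × 110 = 77 × 110 mm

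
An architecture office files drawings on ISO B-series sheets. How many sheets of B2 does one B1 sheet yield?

2

B1 = 707 × 1000 mm; B2 = 500 × 707 mm.
Each halving step doubles the count; 1 step from B1 to B2.
2^1 = 2.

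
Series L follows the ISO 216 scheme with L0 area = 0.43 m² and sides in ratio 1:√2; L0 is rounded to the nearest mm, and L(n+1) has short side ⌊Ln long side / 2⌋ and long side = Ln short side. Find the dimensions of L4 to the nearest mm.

Let L0's short side be w mm. w · w√2 = 0.43 m² = 430,000 mm², so w ≈ 551.4 mm and w√2 ≈ 779.8 mm → L0 = 551 × 780 mm.
L1: ⌊780/2⌋ × 551 = 390 × 551 mm
L2: ⌊551/2⌋ × 390 = 275 × 390 mm
L3: ⌊390/2⌋ × 275 = 195 × 275 mm
L4: ⌊275/2⌋ × 195 = 137 × 195 mm

137 × 195 mm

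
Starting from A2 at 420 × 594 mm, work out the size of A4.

210 × 297 mm

A3: ⌊594/2⌋ × 420 = 297 × 420 mm
A4: ⌊420/2⌋ × 297 = 210 × 297 mm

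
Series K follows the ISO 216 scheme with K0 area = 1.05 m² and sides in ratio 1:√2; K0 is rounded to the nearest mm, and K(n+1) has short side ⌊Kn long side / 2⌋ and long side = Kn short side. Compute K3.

Let K0's short side be w mm. w · w√2 = 1.05 m² = 1,050,000 mm², so w ≈ 861.7 mm and w√2 ≈ 1218.6 mm → K0 = 862 × 1219 mm.
K1: ⌊1219/2⌋ × 862 = 609 × 862 mm
K2: ⌊862/2⌋ × 609 = 431 × 609 mm
K3: ⌊609/2⌋ × 431 = 304 × 431 mm

304 × 431 mm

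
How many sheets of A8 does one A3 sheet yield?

32

A3 = 297 × 420 mm; A8 = 52 × 74 mm.
Each halving step doubles the count; 5 steps from A3 to A8.
2^5 = 32.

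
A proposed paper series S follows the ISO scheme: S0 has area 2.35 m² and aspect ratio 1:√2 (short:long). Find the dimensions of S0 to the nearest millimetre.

1289 × 1823 mm

Let the short side be w mm. Then w · w√2 = 2.35 m² = 2,350,000 mm².
w² = 2,350,000/√2, so w ≈ 1289.1 mm; long side = w√2 ≈ 1823.0 mm.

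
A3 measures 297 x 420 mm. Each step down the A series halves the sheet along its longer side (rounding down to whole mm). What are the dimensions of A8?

A4: ⌊420/2⌋ × 297 = 210 × 297 mm
A5: ⌊297/2⌋ × 210 = 148 × 210 mm
A6: ⌊210/2⌋ × 148 = 105 × 148 mm
A7: ⌊148/2⌋ × 105 = 74 × 105 mm
A8: ⌊105/2⌋ × 74 = 52 × 74 mm

52 × 74 mm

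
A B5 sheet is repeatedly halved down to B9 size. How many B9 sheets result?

Each ISO step halves the sheet: 1 × B5 → 2 × B6 → 4 × B7 → 8 × B8 → …
From B5 to B9 is 4 halving steps: 2^4 = 16.

16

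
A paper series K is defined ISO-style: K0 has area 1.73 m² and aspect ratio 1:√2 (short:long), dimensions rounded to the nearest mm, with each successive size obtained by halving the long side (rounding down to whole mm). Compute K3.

391 × 553 mm

Let K0's short side be w mm. w · w√2 = 1.73 m² = 1,730,000 mm², so w ≈ 1106.0 mm and w√2 ≈ 1564.2 mm → K0 = 1106 × 1564 mm.
K1: ⌊1564/2⌋ × 1106 = 782 × 1106 mm
K2: ⌊1106/2⌋ × 782 = 553 × 782 mm
K3: ⌊782/2⌋ × 553 = 391 × 553 mm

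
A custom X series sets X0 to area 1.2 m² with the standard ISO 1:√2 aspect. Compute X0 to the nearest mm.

Let the short side be w mm. Then w · w√2 = 1.2 m² = 1,200,000 mm².
w² = 1,200,000/√2, so w ≈ 921.2 mm; long side = w√2 ≈ 1302.7 mm.

921 × 1303 mm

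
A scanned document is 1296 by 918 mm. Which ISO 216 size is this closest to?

C0 (917 × 1297 mm)

Aspect ratio 1296/918 ≈ 1.412 — close to the ISO √2 ≈ 1.414.
In the C-series (envelope sizes, between A and B): C0 = 917 × 1297 mm.
Off by 2 mm total — nearest standard size.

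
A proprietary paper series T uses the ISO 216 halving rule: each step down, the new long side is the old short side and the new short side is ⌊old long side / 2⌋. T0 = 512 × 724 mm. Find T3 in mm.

181 × 256 mm

T1: ⌊724/2⌋ × 512 = 362 × 512 mm
T2: ⌊512/2⌋ × 362 = 256 × 362 mm
T3: ⌊362/2⌋ × 256 = 181 × 256 mm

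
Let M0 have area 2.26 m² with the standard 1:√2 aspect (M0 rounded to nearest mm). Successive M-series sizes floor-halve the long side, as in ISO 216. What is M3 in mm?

Let M0's short side be w mm. w · w√2 = 2.26 m² = 2,260,000 mm², so w ≈ 1264.1 mm and w√2 ≈ 1787.8 mm → M0 = 1264 × 1788 mm.
M1: ⌊1788/2⌋ × 1264 = 894 × 1264 mm
M2: ⌊1264/2⌋ × 894 = 632 × 894 mm
M3: ⌊894/2⌋ × 632 = 447 × 632 mm

447 × 632 mm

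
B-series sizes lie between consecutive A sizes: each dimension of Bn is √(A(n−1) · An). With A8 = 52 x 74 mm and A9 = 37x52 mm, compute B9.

44 × 62 mm

Short side: √(52 · 37) = √1924 ≈ 43.9 → 44 mm
Long side: √(74 · 52) = √3848 ≈ 62.0 → 62 mm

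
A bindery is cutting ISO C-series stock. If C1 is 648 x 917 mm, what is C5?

C2: ⌊917/2⌋ × 648 = 458 × 648 mm
C3: ⌊648/2⌋ × 458 = 324 × 458 mm
C4: ⌊458/2⌋ × 324 = 229 × 324 mm
C5: ⌊324/2⌋ × 229 = 162 × 229 mm

162 × 229 mm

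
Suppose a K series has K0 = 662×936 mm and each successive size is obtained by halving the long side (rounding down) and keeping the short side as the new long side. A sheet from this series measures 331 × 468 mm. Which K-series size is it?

K2

K0: 662 × 936 mm
K1: 468 × 662 mm
K2: 331 × 468 mm
K3: 234 × 331 mm
→ matches K2.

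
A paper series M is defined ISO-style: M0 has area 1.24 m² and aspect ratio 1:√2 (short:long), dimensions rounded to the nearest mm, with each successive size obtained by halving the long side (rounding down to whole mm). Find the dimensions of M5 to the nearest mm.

Let M0's short side be w mm. w · w√2 = 1.24 m² = 1,240,000 mm², so w ≈ 936.4 mm and w√2 ≈ 1324.2 mm → M0 = 936 × 1324 mm.
M1: ⌊1324/2⌋ × 936 = 662 × 936 mm
M2: ⌊936/2⌋ × 662 = 468 × 662 mm
M3: ⌊662/2⌋ × 468 = 331 × 468 mm
M4: ⌊468/2⌋ × 331 = 234 × 331 mm
M5: ⌊331/2⌋ × 234 = 165 × 234 mm

165 × 234 mm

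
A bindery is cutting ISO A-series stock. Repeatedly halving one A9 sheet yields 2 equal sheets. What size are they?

A10

2 = 2^1, so 1 halving step.
A9 → A10 → … → A10 after 1 step.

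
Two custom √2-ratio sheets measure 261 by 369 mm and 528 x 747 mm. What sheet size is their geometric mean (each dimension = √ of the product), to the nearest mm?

Short side: √(261 · 528) = √137808 ≈ 371.2 → 371 mm
Long side: √(369 · 747) = √275643 ≈ 525.0 → 525 mm

371 × 525 mm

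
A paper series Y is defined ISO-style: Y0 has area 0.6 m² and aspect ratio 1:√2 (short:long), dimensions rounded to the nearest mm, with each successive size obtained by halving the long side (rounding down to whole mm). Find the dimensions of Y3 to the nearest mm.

230 × 325 mm

Let Y0's short side be w mm. w · w√2 = 0.6 m² = 600,000 mm², so w ≈ 651.4 mm and w√2 ≈ 921.2 mm → Y0 = 651 × 921 mm.
Y1: ⌊921/2⌋ × 651 = 460 × 651 mm
Y2: ⌊651/2⌋ × 460 = 325 × 460 mm
Y3: ⌊460/2⌋ × 325 = 230 × 325 mm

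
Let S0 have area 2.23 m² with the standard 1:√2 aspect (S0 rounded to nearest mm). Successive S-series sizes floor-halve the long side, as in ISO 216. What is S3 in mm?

Let S0's short side be w mm. w · w√2 = 2.23 m² = 2,230,000 mm², so w ≈ 1255.7 mm and w√2 ≈ 1775.9 mm → S0 = 1256 × 1776 mm.
S1: ⌊1776/2⌋ × 1256 = 888 × 1256 mm
S2: ⌊1256/2⌋ × 888 = 628 × 888 mm
S3: ⌊888/2⌋ × 628 = 444 × 628 mm

444 × 628 mm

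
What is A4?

210 × 297 mm

A0 = 841 × 1189 mm (A0 has area 1 m², aspect 1:√2).
A1: ⌊1189/2⌋ × 841 = 594 × 841 mm
A2: ⌊841/2⌋ × 594 = 420 × 594 mm
A3: ⌊594/2⌋ × 420 = 297 × 420 mm
A4: ⌊420/2⌋ × 297 = 210 × 297 mm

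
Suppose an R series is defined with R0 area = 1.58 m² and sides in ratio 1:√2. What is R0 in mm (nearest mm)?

Let the short side be w mm. Then w · w√2 = 1.58 m² = 1,580,000 mm².
w² = 1,580,000/√2, so w ≈ 1057.0 mm; long side = w√2 ≈ 1494.8 mm.

1057 × 1495 mm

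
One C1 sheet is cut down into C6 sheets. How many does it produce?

C1 = 648 × 917 mm; C6 = 114 × 162 mm.
Each halving step doubles the count; 5 steps from C1 to C6.
2^5 = 32.

32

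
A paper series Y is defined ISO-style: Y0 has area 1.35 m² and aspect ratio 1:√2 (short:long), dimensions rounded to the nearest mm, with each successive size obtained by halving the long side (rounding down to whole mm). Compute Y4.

Let Y0's short side be w mm. w · w√2 = 1.35 m² = 1,350,000 mm², so w ≈ 977.0 mm and w√2 ≈ 1381.7 mm → Y0 = 977 × 1382 mm.
Y1: ⌊1382/2⌋ × 977 = 691 × 977 mm
Y2: ⌊977/2⌋ × 691 = 488 × 691 mm
Y3: ⌊691/2⌋ × 488 = 345 × 488 mm
Y4: ⌊488/2⌋ × 345 = 244 × 345 mm

244 × 345 mm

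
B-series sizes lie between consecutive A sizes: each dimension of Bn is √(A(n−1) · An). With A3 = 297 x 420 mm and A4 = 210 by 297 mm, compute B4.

Short side: √(297 · 210) = √62370 ≈ 249.7 → 250 mm
Long side: √(420 · 297) = √124740 ≈ 353.2 → 353 mm

250 × 353 mm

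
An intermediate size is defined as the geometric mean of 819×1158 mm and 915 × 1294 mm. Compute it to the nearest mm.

Short side: √(819 · 915) = √749385 ≈ 865.7 → 866 mm
Long side: √(1158 · 1294) = √1498452 ≈ 1224.1 → 1224 mm

866 × 1224 mm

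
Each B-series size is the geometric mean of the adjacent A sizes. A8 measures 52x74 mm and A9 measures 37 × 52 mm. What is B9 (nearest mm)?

Short side: √(52 · 37) = √1924 ≈ 43.9 → 44 mm
Long side: √(74 · 52) = √3848 ≈ 62.0 → 62 mm

44 × 62 mm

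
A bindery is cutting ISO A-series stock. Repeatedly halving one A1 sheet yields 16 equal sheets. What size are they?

16 = 2^4, so 4 halving steps.
A1 → A2 → … → A5 after 4 steps.

A5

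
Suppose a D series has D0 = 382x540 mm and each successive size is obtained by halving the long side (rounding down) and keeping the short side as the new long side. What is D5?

D1: ⌊540/2⌋ × 382 = 270 × 382 mm
D2: ⌊382/2⌋ × 270 = 191 × 270 mm
D3: ⌊270/2⌋ × 191 = 135 × 191 mm
D4: ⌊191/2⌋ × 135 = 95 × 135 mm
D5: ⌊135/2⌋ × 95 = 67 × 95 mm

67 × 95 mm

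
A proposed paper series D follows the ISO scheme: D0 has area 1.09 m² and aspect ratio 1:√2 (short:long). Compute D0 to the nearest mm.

Let the short side be w mm. Then w · w√2 = 1.09 m² = 1,090,000 mm².
w² = 1,090,000/√2, so w ≈ 877.9 mm; long side = w√2 ≈ 1241.6 mm.

878 × 1242 mm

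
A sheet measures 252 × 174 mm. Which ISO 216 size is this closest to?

Aspect ratio 252/174 ≈ 1.448 (ISO target is √2 ≈ 1.414).
In the B-series (B0 = 1000 × 1414 mm): B5 = 176 × 250 mm.
Off by 4 mm total — nearest standard size.

B5 (176 × 250 mm)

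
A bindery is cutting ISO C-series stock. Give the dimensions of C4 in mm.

229 × 324 mm

C0 = 917 × 1297 mm (C0 is the geometric mean of A0 and B0, aspect 1:√2).
C1: ⌊1297/2⌋ × 917 = 648 × 917 mm
C2: ⌊917/2⌋ × 648 = 458 × 648 mm
C3: ⌊648/2⌋ × 458 = 324 × 458 mm
C4: ⌊458/2⌋ × 324 = 229 × 324 mm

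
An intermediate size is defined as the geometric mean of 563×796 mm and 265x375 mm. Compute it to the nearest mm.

Short side: √(563 · 265) = √149195 ≈ 386.3 → 386 mm
Long side: √(796 · 375) = √298500 ≈ 546.4 → 546 mm

386 × 546 mm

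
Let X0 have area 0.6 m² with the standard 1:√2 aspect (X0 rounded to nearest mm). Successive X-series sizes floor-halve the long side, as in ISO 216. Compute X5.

115 × 162 mm

Let X0's short side be w mm. w · w√2 = 0.6 m² = 600,000 mm², so w ≈ 651.4 mm and w√2 ≈ 921.2 mm → X0 = 651 × 921 mm.
X1: ⌊921/2⌋ × 651 = 460 × 651 mm
X2: ⌊651/2⌋ × 460 = 325 × 460 mm
X3: ⌊460/2⌋ × 325 = 230 × 325 mm
X4: ⌊325/2⌋ × 230 = 162 × 230 mm
X5: ⌊230/2⌋ × 162 = 115 × 162 mm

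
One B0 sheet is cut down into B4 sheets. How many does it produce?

B0 = 1000 × 1414 mm; B4 = 250 × 353 mm.
Each halving step doubles the count; 4 steps from B0 to B4.
2^4 = 16.

16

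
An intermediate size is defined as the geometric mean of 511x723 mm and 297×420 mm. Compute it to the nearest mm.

Short side: √(511 · 297) = √151767 ≈ 389.6 → 390 mm
Long side: √(723 · 420) = √303660 ≈ 551.1 → 551 mm

390 × 551 mm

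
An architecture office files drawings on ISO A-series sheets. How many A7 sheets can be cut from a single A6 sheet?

Each ISO step halves the sheet: 1 × A6 → 2 × A7
From A6 to A7 is 1 halving step: 2^1 = 2.

2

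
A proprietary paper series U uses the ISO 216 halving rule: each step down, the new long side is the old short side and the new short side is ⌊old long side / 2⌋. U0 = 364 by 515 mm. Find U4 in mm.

U1 = 257 × 364 mm (from U0 by 1 halving).
U2: ⌊364/2⌋ × 257 = 182 × 257 mm
U3: ⌊257/2⌋ × 182 = 128 × 182 mm
U4: ⌊182/2⌋ × 128 = 91 × 128 mm

91 × 128 mm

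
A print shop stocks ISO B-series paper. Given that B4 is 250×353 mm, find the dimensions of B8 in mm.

B5: ⌊353/2⌋ × 250 = 176 × 250 mm
B6: ⌊250/2⌋ × 176 = 125 × 176 mm
B7: ⌊176/2⌋ × 125 = 88 × 125 mm
B8: ⌊125/2⌋ × 88 = 62 × 88 mm

62 × 88 mm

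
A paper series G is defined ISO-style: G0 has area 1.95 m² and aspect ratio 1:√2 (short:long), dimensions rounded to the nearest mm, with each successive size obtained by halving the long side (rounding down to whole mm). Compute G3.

Let G0's short side be w mm. w · w√2 = 1.95 m² = 1,950,000 mm², so w ≈ 1174.2 mm and w√2 ≈ 1660.6 mm → G0 = 1174 × 1661 mm.
G1: ⌊1661/2⌋ × 1174 = 830 × 1174 mm
G2: ⌊1174/2⌋ × 830 = 587 × 830 mm
G3: ⌊830/2⌋ × 587 = 415 × 587 mm

415 × 587 mm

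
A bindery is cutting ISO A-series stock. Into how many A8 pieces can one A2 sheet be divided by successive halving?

64

A2 = 420 × 594 mm; A8 = 52 × 74 mm.
Each halving step doubles the count; 6 steps from A2 to A8.
2^6 = 64.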